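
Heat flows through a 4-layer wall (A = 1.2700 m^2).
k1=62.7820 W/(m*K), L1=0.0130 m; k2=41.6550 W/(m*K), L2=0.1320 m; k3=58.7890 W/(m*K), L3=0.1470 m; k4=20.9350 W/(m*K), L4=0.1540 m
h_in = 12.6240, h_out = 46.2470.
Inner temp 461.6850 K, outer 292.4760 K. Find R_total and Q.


R_conv_in = 1/(12.6240*1.2700) = 0.0624
R_1 = 0.0130/(62.7820*1.2700) = 0.0002
R_2 = 0.1320/(41.6550*1.2700) = 0.0025
R_3 = 0.1470/(58.7890*1.2700) = 0.0020
R_4 = 0.1540/(20.9350*1.2700) = 0.0058
R_conv_out = 1/(46.2470*1.2700) = 0.0170
R_total = 0.0898 K/W
Q = 169.2090 / 0.0898 = 1883.8951 W

R_total = 0.0898 K/W, Q = 1883.8951 W


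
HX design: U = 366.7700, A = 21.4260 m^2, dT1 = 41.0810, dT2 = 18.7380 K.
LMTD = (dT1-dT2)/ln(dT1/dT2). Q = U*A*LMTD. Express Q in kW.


LMTD = 28.4627 K
Q = 366.7700 * 21.4260 * 28.4627 = 223671.7115 W = 223.6717 kW

223.6717 kW


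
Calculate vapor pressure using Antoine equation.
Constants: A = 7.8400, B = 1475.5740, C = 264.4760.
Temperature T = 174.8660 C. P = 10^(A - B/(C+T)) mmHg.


C+T = 439.3420
B/(C+T) = 3.3586
log10(P) = 7.8400 - 3.3586 = 4.4814
P = 10^4.4814 = 30297.0326 mmHg

30297.0326 mmHg


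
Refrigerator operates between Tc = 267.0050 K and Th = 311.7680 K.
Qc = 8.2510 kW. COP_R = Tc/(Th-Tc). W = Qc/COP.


COP = 267.0050 / 44.7630 = 5.9649
W = 8.2510 / 5.9649 = 1.3833 kW

COP = 5.9649, W = 1.3833 kW


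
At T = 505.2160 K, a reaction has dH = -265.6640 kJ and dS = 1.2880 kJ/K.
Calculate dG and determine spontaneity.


T*dS = 505.2160 * 1.2880 = 650.7182 kJ
dG = -265.6640 - 650.7182 = -916.3822 kJ (spontaneous)

dG = -916.3822 kJ, spontaneous


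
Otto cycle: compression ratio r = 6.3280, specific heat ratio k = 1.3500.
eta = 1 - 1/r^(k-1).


r^(k-1) = 1.9074
eta = 1 - 1/1.9074 = 0.4757 = 47.5728%

47.5728%


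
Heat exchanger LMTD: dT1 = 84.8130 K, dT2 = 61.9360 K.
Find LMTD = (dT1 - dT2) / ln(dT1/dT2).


dT1/dT2 = 1.3694
ln(dT1/dT2) = 0.3143
LMTD = 22.8770 / 0.3143 = 72.7762 K

72.7762 K


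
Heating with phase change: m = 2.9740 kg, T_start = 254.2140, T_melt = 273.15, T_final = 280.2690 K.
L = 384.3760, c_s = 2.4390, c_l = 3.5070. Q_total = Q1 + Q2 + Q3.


Q1 (sensible, solid) = 2.9740 * 2.4390 * 18.9360 = 137.3539 kJ
Q2 (latent) = 2.9740 * 384.3760 = 1143.1342 kJ
Q3 (sensible, liquid) = 2.9740 * 3.5070 * 7.1190 = 74.2499 kJ
Q_total = 1354.7380 kJ

1354.7380 kJ


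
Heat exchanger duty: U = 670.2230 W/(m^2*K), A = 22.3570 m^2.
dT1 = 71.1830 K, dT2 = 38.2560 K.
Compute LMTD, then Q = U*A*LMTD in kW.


LMTD = 53.0265 K
Q = 670.2230 * 22.3570 * 53.0265 = 794558.4635 W = 794.5585 kW

794.5585 kW


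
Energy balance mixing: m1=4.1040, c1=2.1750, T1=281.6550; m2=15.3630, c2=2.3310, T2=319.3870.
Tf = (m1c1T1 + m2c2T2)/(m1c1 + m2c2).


num = 13951.7256
den = 44.7374
Tf = 311.8585 K

311.8585 K


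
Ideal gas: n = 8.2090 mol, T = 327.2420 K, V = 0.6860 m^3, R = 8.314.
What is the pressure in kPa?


P = nRT/V = 8.2090 * 8.314 * 327.2420 / 0.6860
= 22334.1441 / 0.6860 = 32557.0614 Pa = 32.5571 kPa

32.5571 kPa


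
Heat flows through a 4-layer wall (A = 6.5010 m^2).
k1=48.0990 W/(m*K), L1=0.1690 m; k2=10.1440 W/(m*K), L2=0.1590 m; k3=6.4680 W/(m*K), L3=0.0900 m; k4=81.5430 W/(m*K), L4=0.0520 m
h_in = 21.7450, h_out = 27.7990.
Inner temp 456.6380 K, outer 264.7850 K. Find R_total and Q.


R_conv_in = 1/(21.7450*6.5010) = 0.0071
R_1 = 0.1690/(48.0990*6.5010) = 0.0005
R_2 = 0.1590/(10.1440*6.5010) = 0.0024
R_3 = 0.0900/(6.4680*6.5010) = 0.0021
R_4 = 0.0520/(81.5430*6.5010) = 9.8093e-05
R_conv_out = 1/(27.7990*6.5010) = 0.0055
R_total = 0.0178 K/W
Q = 191.8530 / 0.0178 = 10779.8855 W

R_total = 0.0178 K/W, Q = 10779.8855 W


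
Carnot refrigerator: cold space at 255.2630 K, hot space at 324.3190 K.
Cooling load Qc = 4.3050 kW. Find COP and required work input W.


COP = 255.2630 / 69.0560 = 3.6965
W = 4.3050 / 3.6965 = 1.1646 kW

COP = 3.6965, W = 1.1646 kW


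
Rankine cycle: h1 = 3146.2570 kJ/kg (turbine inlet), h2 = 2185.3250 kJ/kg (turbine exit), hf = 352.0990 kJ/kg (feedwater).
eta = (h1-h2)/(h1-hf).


W = 960.9320 kJ/kg
Q_in = 2794.1580 kJ/kg
eta = 0.3439 = 34.3908%

eta = 34.3908%


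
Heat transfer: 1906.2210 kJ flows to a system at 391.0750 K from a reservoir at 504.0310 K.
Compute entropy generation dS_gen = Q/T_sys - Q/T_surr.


dS_sys = 1906.2210/391.0750 = 4.8743 kJ/K
dS_surr = -1906.2210/504.0310 = -3.7820 kJ/K
dS_gen = 4.8743 - 3.7820 = 1.0924 kJ/K (irreversible)

dS_gen = 1.0924 kJ/K, irreversible


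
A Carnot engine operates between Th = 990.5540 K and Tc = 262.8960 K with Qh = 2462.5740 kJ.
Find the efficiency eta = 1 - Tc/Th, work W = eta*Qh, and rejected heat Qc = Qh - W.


eta = 1 - 262.8960/990.5540 = 0.7346
W = 0.7346 * 2462.5740 = 1808.9995 kJ
Qc = 2462.5740 - 1808.9995 = 653.5745 kJ

eta = 73.4597%, W = 1808.9995 kJ, Qc = 653.5745 kJ


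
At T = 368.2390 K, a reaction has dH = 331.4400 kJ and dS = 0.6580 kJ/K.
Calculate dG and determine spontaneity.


T*dS = 368.2390 * 0.6580 = 242.3013 kJ
dG = 331.4400 - 242.3013 = 89.1387 kJ (non-spontaneous)

dG = 89.1387 kJ, non-spontaneous


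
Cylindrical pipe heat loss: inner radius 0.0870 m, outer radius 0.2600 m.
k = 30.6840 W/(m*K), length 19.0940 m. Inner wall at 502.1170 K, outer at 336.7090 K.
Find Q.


dT = 165.4080 K
ln(ro/ri) = 1.0948
Q = 2*pi*30.6840*19.0940*165.4080 / 1.0948 = 556187.2000 W

556187.2000 W


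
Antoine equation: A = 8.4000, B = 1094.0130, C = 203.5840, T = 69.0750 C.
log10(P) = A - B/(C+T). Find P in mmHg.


C+T = 272.6590
B/(C+T) = 4.0124
log10(P) = 8.4000 - 4.0124 = 4.3876
P = 10^4.3876 = 24412.6298 mmHg

24412.6298 mmHg


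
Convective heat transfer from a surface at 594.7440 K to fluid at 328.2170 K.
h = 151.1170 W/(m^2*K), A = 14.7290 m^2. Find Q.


dT = 266.5270 K
Q = 151.1170 * 14.7290 * 266.5270 = 593236.4077 W

593236.4077 W


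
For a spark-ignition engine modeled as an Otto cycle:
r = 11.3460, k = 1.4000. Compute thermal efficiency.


r^(k-1) = 2.6420
eta = 1 - 1/2.6420 = 0.6215 = 62.1503%

62.1503%


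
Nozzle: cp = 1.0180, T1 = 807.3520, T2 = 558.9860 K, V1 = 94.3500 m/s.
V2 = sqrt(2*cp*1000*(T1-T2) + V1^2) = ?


dT = 248.3660 K
2*cp*1000*dT = 505673.1760
V1^2 = 8901.9225
V2 = sqrt(514575.0985) = 717.3389 m/s

717.3389 m/s


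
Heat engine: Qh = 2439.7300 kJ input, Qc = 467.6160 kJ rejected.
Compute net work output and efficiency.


W = 2439.7300 - 467.6160 = 1972.1140 kJ
eta = 1972.1140 / 2439.7300 = 0.8083 = 80.8333%

W = 1972.1140 kJ, eta = 80.8333%


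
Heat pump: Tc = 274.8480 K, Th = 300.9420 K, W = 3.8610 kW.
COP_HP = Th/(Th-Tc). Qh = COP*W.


COP = 300.9420 / 26.0940 = 11.5330
Qh = 11.5330 * 3.8610 = 44.5289 kW

COP = 11.5330, Qh = 44.5289 kW


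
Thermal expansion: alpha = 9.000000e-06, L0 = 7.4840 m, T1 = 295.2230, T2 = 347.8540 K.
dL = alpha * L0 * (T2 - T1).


dT = 52.6310 K
dL = 9.000000e-06 * 7.4840 * 52.6310 = 0.003545 m
L_final = 7.487545 m

dL = 0.003545 m


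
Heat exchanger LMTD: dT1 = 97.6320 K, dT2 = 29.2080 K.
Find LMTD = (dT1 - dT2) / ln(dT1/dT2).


dT1/dT2 = 3.3426
ln(dT1/dT2) = 1.2068
LMTD = 68.4240 / 1.2068 = 56.7005 K

56.7005 K


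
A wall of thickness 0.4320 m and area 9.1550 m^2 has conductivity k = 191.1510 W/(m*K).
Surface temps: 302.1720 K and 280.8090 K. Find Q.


dT = 21.3630 K
Q = 191.1510 * 9.1550 * 21.3630 / 0.4320 = 86539.3077 W

86539.3077 W


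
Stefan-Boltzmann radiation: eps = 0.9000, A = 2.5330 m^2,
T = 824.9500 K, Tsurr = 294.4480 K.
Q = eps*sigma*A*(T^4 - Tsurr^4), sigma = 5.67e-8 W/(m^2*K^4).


T^4 = 4.6314e+11
Tsurr^4 = 7.5168e+09
Q = 0.9000 * 5.67e-8 * 2.5330 * 4.5562e+11 = 58893.1455 W

58893.1455 W


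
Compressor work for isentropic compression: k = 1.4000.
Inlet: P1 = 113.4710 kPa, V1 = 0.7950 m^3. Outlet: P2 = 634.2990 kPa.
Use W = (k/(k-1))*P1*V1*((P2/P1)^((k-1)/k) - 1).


(k-1)/k = 0.2857
(P2/P1)^exp = 1.6351
W = 3.5000 * 113.4710 * 0.7950 * (1.6351 - 1) = 200.5234 kJ

200.5234 kJ


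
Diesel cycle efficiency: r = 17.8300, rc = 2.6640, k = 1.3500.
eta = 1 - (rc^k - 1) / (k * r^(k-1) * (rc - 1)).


r^(k-1) = 2.7410
rc^k = 3.7538
eta = 0.5528 = 55.2758%

55.2758%


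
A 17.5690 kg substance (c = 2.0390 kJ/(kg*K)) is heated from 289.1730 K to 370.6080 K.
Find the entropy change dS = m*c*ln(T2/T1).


T2/T1 = 1.2816
ln(T2/T1) = 0.2481
dS = 17.5690 * 2.0390 * 0.2481 = 8.8884 kJ/K

8.8884 kJ/K


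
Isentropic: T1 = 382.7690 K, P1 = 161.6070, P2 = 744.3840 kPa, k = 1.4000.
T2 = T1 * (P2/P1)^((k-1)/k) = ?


(k-1)/k = 0.2857
(P2/P1)^exp = 1.5471
T2 = 382.7690 * 1.5471 = 592.1907 K

592.1907 K


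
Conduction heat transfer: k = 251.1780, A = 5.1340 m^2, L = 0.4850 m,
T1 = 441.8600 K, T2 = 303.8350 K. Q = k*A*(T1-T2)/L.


dT = 138.0250 K
Q = 251.1780 * 5.1340 * 138.0250 / 0.4850 = 366989.3655 W

366989.3655 W


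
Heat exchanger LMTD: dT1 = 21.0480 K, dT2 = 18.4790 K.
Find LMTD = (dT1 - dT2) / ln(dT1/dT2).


dT1/dT2 = 1.1390
ln(dT1/dT2) = 0.1302
LMTD = 2.5690 / 0.1302 = 19.7356 K

19.7356 K


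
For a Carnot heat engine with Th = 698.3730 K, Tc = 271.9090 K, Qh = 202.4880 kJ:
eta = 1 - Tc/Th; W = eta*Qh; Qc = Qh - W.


eta = 1 - 271.9090/698.3730 = 0.6107
W = 0.6107 * 202.4880 = 123.6500 kJ
Qc = 202.4880 - 123.6500 = 78.8380 kJ

eta = 61.0654%, W = 123.6500 kJ, Qc = 78.8380 kJ


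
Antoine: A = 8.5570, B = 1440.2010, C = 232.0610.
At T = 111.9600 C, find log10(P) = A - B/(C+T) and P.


C+T = 344.0210
B/(C+T) = 4.1864
log10(P) = 8.5570 - 4.1864 = 4.3706
P = 10^4.3706 = 23476.0351 mmHg

23476.0351 mmHg


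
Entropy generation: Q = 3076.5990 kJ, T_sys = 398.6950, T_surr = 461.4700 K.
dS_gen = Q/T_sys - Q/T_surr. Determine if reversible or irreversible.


dS_sys = 3076.5990/398.6950 = 7.7167 kJ/K
dS_surr = -3076.5990/461.4700 = -6.6670 kJ/K
dS_gen = 7.7167 - 6.6670 = 1.0497 kJ/K (irreversible)

dS_gen = 1.0497 kJ/K, irreversible


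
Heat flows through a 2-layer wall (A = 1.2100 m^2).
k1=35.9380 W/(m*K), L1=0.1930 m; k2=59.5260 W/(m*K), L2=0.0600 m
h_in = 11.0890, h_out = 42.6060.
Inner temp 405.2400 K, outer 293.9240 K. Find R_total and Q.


R_conv_in = 1/(11.0890*1.2100) = 0.0745
R_1 = 0.1930/(35.9380*1.2100) = 0.0044
R_2 = 0.0600/(59.5260*1.2100) = 0.0008
R_conv_out = 1/(42.6060*1.2100) = 0.0194
R_total = 0.0992 K/W
Q = 111.3160 / 0.0992 = 1122.1684 W

R_total = 0.0992 K/W, Q = 1122.1684 W


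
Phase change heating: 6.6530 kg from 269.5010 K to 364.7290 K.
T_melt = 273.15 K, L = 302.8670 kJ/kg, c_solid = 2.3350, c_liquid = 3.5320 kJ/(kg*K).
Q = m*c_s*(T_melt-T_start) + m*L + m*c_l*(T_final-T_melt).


Q1 (sensible, solid) = 6.6530 * 2.3350 * 3.6490 = 56.6863 kJ
Q2 (latent) = 6.6530 * 302.8670 = 2014.9742 kJ
Q3 (sensible, liquid) = 6.6530 * 3.5320 * 91.5790 = 2151.9596 kJ
Q_total = 4223.6201 kJ

4223.6201 kJ


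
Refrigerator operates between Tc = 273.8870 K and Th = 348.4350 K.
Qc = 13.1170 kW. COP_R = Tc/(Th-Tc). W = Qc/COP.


COP = 273.8870 / 74.5480 = 3.6740
W = 13.1170 / 3.6740 = 3.5703 kW

COP = 3.6740, W = 3.5703 kW


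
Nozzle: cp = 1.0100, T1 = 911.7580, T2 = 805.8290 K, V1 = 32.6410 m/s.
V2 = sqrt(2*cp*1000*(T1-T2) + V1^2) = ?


dT = 105.9290 K
2*cp*1000*dT = 213976.5800
V1^2 = 1065.4349
V2 = sqrt(215042.0149) = 463.7262 m/s

463.7262 m/s


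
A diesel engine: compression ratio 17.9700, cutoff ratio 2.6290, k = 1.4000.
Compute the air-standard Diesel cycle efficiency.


r^(k-1) = 3.1756
rc^k = 3.8700
eta = 0.6037 = 60.3715%

60.3715%


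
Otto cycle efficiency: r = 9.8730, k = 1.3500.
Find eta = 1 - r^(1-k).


r^(k-1) = 2.2287
eta = 1 - 1/2.2287 = 0.5513 = 55.1314%

55.1314%


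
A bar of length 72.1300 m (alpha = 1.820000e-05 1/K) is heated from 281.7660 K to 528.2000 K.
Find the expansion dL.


dT = 246.4340 K
dL = 1.820000e-05 * 72.1300 * 246.4340 = 0.323510 m
L_final = 72.453510 m

dL = 0.323510 m


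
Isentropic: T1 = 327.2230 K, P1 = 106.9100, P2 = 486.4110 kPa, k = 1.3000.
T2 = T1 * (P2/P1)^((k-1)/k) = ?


(k-1)/k = 0.2308
(P2/P1)^exp = 1.4185
T2 = 327.2230 * 1.4185 = 464.1801 K

464.1801 K


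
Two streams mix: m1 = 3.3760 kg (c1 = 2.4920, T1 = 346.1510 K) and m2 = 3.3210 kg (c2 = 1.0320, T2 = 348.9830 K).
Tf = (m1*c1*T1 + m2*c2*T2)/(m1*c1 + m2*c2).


num = 4108.2253
den = 11.8403
Tf = 346.9707 K

346.9707 K


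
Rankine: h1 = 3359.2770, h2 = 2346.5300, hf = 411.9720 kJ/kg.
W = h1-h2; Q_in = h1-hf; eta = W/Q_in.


W = 1012.7470 kJ/kg
Q_in = 2947.3050 kJ/kg
eta = 0.3436 = 34.3618%

eta = 34.3618%


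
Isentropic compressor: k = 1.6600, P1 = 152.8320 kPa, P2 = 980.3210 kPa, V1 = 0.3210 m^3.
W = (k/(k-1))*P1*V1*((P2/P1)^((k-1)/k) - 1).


(k-1)/k = 0.3976
(P2/P1)^exp = 2.0937
W = 2.5152 * 152.8320 * 0.3210 * (2.0937 - 1) = 134.9540 kJ

134.9540 kJ


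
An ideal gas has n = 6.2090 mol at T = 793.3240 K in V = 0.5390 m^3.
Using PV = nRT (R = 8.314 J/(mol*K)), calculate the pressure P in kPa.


P = nRT/V = 6.2090 * 8.314 * 793.3240 / 0.5390
= 40952.6748 / 0.5390 = 75978.9885 Pa = 75.9790 kPa

75.9790 kPa


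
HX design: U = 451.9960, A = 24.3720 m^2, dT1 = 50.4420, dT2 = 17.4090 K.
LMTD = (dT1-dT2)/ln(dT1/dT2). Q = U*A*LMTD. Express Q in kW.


LMTD = 31.0508 K
Q = 451.9960 * 24.3720 * 31.0508 = 342057.2104 W = 342.0572 kW

342.0572 kW


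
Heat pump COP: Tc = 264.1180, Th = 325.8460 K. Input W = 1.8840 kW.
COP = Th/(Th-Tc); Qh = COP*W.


COP = 325.8460 / 61.7280 = 5.2787
Qh = 5.2787 * 1.8840 = 9.9451 kW

COP = 5.2787, Qh = 9.9451 kW


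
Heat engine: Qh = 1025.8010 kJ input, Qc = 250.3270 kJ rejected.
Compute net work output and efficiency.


W = 1025.8010 - 250.3270 = 775.4740 kJ
eta = 775.4740 / 1025.8010 = 0.7560 = 75.5969%

W = 775.4740 kJ, eta = 75.5969%


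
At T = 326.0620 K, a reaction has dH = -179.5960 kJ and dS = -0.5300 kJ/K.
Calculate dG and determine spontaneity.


T*dS = 326.0620 * -0.5300 = -172.8129 kJ
dG = -179.5960 + 172.8129 = -6.7831 kJ (spontaneous)

dG = -6.7831 kJ, spontaneous


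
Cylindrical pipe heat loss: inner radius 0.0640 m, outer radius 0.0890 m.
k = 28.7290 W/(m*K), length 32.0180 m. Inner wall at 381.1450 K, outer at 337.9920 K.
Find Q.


dT = 43.1530 K
ln(ro/ri) = 0.3298
Q = 2*pi*28.7290*32.0180*43.1530 / 0.3298 = 756338.9020 W

756338.9020 W


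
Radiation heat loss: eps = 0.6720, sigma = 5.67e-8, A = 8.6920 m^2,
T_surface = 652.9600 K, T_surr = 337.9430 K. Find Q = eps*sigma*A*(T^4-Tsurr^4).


T^4 = 1.8178e+11
Tsurr^4 = 1.3043e+10
Q = 0.6720 * 5.67e-8 * 8.6920 * 1.6874e+11 = 55883.4081 W

55883.4081 W


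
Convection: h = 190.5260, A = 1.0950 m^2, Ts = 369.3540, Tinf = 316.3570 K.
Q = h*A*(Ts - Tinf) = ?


dT = 52.9970 K
Q = 190.5260 * 1.0950 * 52.9970 = 11056.5505 W

11056.5505 W


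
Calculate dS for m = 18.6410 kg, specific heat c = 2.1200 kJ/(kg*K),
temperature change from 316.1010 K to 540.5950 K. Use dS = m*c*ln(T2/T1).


T2/T1 = 1.7102
ln(T2/T1) = 0.5366
dS = 18.6410 * 2.1200 * 0.5366 = 21.2062 kJ/K

21.2062 kJ/K


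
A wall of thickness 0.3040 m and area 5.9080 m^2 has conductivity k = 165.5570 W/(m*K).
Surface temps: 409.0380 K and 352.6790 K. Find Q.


dT = 56.3590 K
Q = 165.5570 * 5.9080 * 56.3590 / 0.3040 = 181333.3687 W

181333.3687 W


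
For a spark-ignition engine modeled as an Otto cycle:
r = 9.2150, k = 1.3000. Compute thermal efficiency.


r^(k-1) = 1.9469
eta = 1 - 1/1.9469 = 0.4864 = 48.6369%

48.6369%


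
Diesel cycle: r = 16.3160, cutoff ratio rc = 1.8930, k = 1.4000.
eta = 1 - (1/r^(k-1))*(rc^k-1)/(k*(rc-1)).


r^(k-1) = 3.0552
rc^k = 2.4435
eta = 0.6221 = 62.2089%

62.2089%


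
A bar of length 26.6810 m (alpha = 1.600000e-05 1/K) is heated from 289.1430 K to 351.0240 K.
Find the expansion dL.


dT = 61.8810 K
dL = 1.600000e-05 * 26.6810 * 61.8810 = 0.026417 m
L_final = 26.707417 m

dL = 0.026417 m


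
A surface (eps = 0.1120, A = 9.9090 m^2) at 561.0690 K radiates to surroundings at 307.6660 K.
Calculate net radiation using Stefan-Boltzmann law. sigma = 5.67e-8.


T^4 = 9.9098e+10
Tsurr^4 = 8.9602e+09
Q = 0.1120 * 5.67e-8 * 9.9090 * 9.0138e+10 = 5672.0240 W

5672.0240 W


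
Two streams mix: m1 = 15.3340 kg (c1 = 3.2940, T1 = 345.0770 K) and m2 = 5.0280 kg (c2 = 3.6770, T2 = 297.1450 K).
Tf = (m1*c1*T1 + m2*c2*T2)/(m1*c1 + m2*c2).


num = 22923.5106
den = 68.9982
Tf = 332.2337 K

332.2337 K


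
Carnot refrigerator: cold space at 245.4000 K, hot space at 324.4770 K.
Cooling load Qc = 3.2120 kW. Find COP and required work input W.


COP = 245.4000 / 79.0770 = 3.1033
W = 3.2120 / 3.1033 = 1.0350 kW

COP = 3.1033, W = 1.0350 kW


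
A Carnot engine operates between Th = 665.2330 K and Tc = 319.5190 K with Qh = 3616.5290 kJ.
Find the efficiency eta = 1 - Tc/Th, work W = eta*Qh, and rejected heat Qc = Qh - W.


eta = 1 - 319.5190/665.2330 = 0.5197
W = 0.5197 * 3616.5290 = 1879.4689 kJ
Qc = 3616.5290 - 1879.4689 = 1737.0601 kJ

eta = 51.9689%, W = 1879.4689 kJ, Qc = 1737.0601 kJ


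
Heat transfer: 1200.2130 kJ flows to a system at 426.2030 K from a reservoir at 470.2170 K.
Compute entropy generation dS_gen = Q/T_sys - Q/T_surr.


dS_sys = 1200.2130/426.2030 = 2.8161 kJ/K
dS_surr = -1200.2130/470.2170 = -2.5525 kJ/K
dS_gen = 2.8161 - 2.5525 = 0.2636 kJ/K (irreversible)

dS_gen = 0.2636 kJ/K, irreversible


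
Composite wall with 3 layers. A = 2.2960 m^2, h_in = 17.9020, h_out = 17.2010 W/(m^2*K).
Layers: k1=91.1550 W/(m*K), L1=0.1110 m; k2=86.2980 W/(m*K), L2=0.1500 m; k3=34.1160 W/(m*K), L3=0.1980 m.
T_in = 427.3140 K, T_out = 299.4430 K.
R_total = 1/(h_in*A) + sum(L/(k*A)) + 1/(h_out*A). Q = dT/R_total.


R_conv_in = 1/(17.9020*2.2960) = 0.0243
R_1 = 0.1110/(91.1550*2.2960) = 0.0005
R_2 = 0.1500/(86.2980*2.2960) = 0.0008
R_3 = 0.1980/(34.1160*2.2960) = 0.0025
R_conv_out = 1/(17.2010*2.2960) = 0.0253
R_total = 0.0535 K/W
Q = 127.8710 / 0.0535 = 2391.6808 W

R_total = 0.0535 K/W, Q = 2391.6808 W


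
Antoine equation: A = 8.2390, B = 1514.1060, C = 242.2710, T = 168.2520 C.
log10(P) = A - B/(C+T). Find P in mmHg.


C+T = 410.5230
B/(C+T) = 3.6882
log10(P) = 8.2390 - 3.6882 = 4.5508
P = 10^4.5508 = 35543.7534 mmHg

35543.7534 mmHg


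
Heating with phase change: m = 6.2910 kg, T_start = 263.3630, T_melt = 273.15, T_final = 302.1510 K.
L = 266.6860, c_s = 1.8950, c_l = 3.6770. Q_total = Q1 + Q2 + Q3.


Q1 (sensible, solid) = 6.2910 * 1.8950 * 9.7870 = 116.6752 kJ
Q2 (latent) = 6.2910 * 266.6860 = 1677.7216 kJ
Q3 (sensible, liquid) = 6.2910 * 3.6770 * 29.0010 = 670.8513 kJ
Q_total = 2465.2481 kJ

2465.2481 kJ


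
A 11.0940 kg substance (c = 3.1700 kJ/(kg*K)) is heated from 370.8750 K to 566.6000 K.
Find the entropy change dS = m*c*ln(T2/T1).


T2/T1 = 1.5277
ln(T2/T1) = 0.4238
dS = 11.0940 * 3.1700 * 0.4238 = 14.9038 kJ/K

14.9038 kJ/K


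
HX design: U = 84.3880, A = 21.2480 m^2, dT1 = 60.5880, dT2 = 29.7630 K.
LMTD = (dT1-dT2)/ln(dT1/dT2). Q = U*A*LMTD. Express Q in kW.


LMTD = 43.3647 K
Q = 84.3880 * 21.2480 * 43.3647 = 77756.2977 W = 77.7563 kW

77.7563 kW


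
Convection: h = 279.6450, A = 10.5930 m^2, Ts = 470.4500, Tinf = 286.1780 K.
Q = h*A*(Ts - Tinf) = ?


dT = 184.2720 K
Q = 279.6450 * 10.5930 * 184.2720 = 545865.1653 W

545865.1653 W


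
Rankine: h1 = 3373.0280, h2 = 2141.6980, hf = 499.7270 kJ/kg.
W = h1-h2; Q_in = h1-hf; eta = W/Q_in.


W = 1231.3300 kJ/kg
Q_in = 2873.3010 kJ/kg
eta = 0.4285 = 42.8542%

eta = 42.8542%


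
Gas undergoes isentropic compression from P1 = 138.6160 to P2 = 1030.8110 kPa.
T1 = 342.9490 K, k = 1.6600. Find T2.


(k-1)/k = 0.3976
(P2/P1)^exp = 2.2205
T2 = 342.9490 * 2.2205 = 761.5109 K

761.5109 K


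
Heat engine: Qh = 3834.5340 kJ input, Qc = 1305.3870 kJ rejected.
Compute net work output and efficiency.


W = 3834.5340 - 1305.3870 = 2529.1470 kJ
eta = 2529.1470 / 3834.5340 = 0.6596 = 65.9571%

W = 2529.1470 kJ, eta = 65.9571%


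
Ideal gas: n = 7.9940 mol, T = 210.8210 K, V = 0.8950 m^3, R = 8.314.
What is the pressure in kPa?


P = nRT/V = 7.9940 * 8.314 * 210.8210 / 0.8950
= 14011.6098 / 0.8950 = 15655.4299 Pa = 15.6554 kPa

15.6554 kPa


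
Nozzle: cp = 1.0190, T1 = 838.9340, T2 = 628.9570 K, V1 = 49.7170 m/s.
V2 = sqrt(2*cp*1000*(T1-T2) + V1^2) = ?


dT = 209.9770 K
2*cp*1000*dT = 427933.1260
V1^2 = 2471.7801
V2 = sqrt(430404.9061) = 656.0525 m/s

656.0525 m/s


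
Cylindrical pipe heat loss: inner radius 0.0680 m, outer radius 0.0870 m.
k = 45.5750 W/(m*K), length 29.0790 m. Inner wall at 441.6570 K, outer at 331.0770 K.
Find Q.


dT = 110.5800 K
ln(ro/ri) = 0.2464
Q = 2*pi*45.5750*29.0790*110.5800 / 0.2464 = 3736983.3810 W

3736983.3810 W


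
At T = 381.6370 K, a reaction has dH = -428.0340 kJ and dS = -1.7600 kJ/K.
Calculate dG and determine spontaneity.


T*dS = 381.6370 * -1.7600 = -671.6811 kJ
dG = -428.0340 + 671.6811 = 243.6471 kJ (non-spontaneous)

dG = 243.6471 kJ, non-spontaneous


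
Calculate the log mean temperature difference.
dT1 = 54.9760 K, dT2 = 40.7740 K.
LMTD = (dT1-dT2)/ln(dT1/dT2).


dT1/dT2 = 1.3483
ln(dT1/dT2) = 0.2989
LMTD = 14.2020 / 0.2989 = 47.5218 K

47.5218 K


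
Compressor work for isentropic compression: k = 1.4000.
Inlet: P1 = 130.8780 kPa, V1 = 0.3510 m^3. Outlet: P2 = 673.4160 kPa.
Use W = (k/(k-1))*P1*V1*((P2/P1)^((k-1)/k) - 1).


(k-1)/k = 0.2857
(P2/P1)^exp = 1.5968
W = 3.5000 * 130.8780 * 0.3510 * (1.5968 - 1) = 95.9624 kJ

95.9624 kJ


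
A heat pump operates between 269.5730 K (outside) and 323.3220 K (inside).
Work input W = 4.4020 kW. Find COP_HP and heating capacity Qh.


COP = 323.3220 / 53.7490 = 6.0154
Qh = 6.0154 * 4.4020 = 26.4798 kW

COP = 6.0154, Qh = 26.4798 kW


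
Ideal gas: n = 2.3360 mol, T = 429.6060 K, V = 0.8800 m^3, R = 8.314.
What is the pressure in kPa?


P = nRT/V = 2.3360 * 8.314 * 429.6060 / 0.8800
= 8343.5946 / 0.8800 = 9481.3576 Pa = 9.4814 kPa

9.4814 kPa


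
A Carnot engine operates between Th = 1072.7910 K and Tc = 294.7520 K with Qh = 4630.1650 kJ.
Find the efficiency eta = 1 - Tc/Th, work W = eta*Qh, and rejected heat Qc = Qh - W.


eta = 1 - 294.7520/1072.7910 = 0.7252
W = 0.7252 * 4630.1650 = 3358.0156 kJ
Qc = 4630.1650 - 3358.0156 = 1272.1494 kJ

eta = 72.5248%, W = 3358.0156 kJ, Qc = 1272.1494 kJ


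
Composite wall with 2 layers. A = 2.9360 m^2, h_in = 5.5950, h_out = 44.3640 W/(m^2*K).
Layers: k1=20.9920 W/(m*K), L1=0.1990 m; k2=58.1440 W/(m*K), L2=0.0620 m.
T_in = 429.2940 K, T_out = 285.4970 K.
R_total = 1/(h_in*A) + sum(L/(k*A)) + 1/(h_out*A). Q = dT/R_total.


R_conv_in = 1/(5.5950*2.9360) = 0.0609
R_1 = 0.1990/(20.9920*2.9360) = 0.0032
R_2 = 0.0620/(58.1440*2.9360) = 0.0004
R_conv_out = 1/(44.3640*2.9360) = 0.0077
R_total = 0.0721 K/W
Q = 143.7970 / 0.0721 = 1993.1646 W

R_total = 0.0721 K/W, Q = 1993.1646 W


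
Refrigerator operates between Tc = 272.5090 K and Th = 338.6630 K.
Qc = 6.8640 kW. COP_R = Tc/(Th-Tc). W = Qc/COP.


COP = 272.5090 / 66.1540 = 4.1193
W = 6.8640 / 4.1193 = 1.6663 kW

COP = 4.1193, W = 1.6663 kW


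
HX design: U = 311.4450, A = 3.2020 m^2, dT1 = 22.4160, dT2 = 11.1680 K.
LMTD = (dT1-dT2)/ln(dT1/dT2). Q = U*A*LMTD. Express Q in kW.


LMTD = 16.1442 K
Q = 311.4450 * 3.2020 * 16.1442 = 16099.7153 W = 16.0997 kW

16.0997 kW


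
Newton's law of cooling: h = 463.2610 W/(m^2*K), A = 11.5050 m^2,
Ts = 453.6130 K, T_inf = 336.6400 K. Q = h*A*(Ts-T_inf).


dT = 116.9730 K
Q = 463.2610 * 11.5050 * 116.9730 = 623444.7781 W

623444.7781 W


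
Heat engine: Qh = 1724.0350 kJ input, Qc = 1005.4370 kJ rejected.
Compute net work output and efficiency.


W = 1724.0350 - 1005.4370 = 718.5980 kJ
eta = 718.5980 / 1724.0350 = 0.4168 = 41.6812%

W = 718.5980 kJ, eta = 41.6812%


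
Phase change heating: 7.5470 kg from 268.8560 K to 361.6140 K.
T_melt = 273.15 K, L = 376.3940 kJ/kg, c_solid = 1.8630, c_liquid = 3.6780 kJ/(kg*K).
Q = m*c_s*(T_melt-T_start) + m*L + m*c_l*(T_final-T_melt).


Q1 (sensible, solid) = 7.5470 * 1.8630 * 4.2940 = 60.3739 kJ
Q2 (latent) = 7.5470 * 376.3940 = 2840.6455 kJ
Q3 (sensible, liquid) = 7.5470 * 3.6780 * 88.4640 = 2455.5719 kJ
Q_total = 5356.5913 kJ

5356.5913 kJ


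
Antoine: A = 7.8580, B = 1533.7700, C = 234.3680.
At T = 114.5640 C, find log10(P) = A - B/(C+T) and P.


C+T = 348.9320
B/(C+T) = 4.3956
log10(P) = 7.8580 - 4.3956 = 3.4624
P = 10^3.4624 = 2899.9272 mmHg

2899.9272 mmHg


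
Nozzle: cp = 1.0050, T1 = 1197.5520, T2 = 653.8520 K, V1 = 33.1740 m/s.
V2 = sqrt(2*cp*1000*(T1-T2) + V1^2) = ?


dT = 543.7000 K
2*cp*1000*dT = 1092837.0000
V1^2 = 1100.5143
V2 = sqrt(1093937.5143) = 1045.9147 m/s

1045.9147 m/s


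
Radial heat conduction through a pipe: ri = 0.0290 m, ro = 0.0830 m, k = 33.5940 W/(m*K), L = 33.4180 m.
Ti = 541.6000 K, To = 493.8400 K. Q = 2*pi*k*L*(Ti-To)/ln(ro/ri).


dT = 47.7600 K
ln(ro/ri) = 1.0515
Q = 2*pi*33.5940*33.4180*47.7600 / 1.0515 = 320374.9771 W

320374.9771 W


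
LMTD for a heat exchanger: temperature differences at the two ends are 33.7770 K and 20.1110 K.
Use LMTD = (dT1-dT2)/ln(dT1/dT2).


dT1/dT2 = 1.6795
ln(dT1/dT2) = 0.5185
LMTD = 13.6660 / 0.5185 = 26.3561 K

26.3561 K


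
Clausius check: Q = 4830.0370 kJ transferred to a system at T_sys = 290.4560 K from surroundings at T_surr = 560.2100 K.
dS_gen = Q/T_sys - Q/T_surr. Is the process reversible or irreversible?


dS_sys = 4830.0370/290.4560 = 16.6292 kJ/K
dS_surr = -4830.0370/560.2100 = -8.6218 kJ/K
dS_gen = 16.6292 - 8.6218 = 8.0073 kJ/K (irreversible)

dS_gen = 8.0073 kJ/K, irreversible


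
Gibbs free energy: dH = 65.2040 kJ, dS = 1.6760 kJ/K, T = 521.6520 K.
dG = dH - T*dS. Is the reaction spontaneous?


T*dS = 521.6520 * 1.6760 = 874.2888 kJ
dG = 65.2040 - 874.2888 = -809.0848 kJ (spontaneous)

dG = -809.0848 kJ, spontaneous


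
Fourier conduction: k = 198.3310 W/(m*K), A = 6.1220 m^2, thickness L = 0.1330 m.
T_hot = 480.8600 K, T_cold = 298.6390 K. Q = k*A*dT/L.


dT = 182.2210 K
Q = 198.3310 * 6.1220 * 182.2210 / 0.1330 = 1663530.2844 W

1663530.2844 W


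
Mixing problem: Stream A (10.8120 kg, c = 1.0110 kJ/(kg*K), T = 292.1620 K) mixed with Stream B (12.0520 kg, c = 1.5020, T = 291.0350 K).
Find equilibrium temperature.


num = 8461.9488
den = 29.0330
Tf = 291.4593 K

291.4593 K


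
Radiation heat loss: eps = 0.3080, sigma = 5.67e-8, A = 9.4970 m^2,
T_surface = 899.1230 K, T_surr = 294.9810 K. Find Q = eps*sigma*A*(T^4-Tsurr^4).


T^4 = 6.5355e+11
Tsurr^4 = 7.5714e+09
Q = 0.3080 * 5.67e-8 * 9.4970 * 6.4598e+11 = 107136.1231 W

107136.1231 W


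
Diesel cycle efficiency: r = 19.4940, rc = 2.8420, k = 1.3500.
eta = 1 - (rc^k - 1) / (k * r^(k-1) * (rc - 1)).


r^(k-1) = 2.8279
rc^k = 4.0963
eta = 0.5597 = 55.9693%

55.9693%


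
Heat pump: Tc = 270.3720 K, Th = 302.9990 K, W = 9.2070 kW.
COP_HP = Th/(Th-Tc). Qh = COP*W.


COP = 302.9990 / 32.6270 = 9.2868
Qh = 9.2868 * 9.2070 = 85.5032 kW

COP = 9.2868, Qh = 85.5032 kW


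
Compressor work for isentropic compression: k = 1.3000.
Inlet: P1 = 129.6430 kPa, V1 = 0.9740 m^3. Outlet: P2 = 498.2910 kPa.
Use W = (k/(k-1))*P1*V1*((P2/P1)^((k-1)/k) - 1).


(k-1)/k = 0.2308
(P2/P1)^exp = 1.3644
W = 4.3333 * 129.6430 * 0.9740 * (1.3644 - 1) = 199.3870 kJ

199.3870 kJ


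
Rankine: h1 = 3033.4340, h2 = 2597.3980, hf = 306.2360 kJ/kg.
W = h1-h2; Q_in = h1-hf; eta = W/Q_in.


W = 436.0360 kJ/kg
Q_in = 2727.1980 kJ/kg
eta = 0.1599 = 15.9884%

eta = 15.9884%


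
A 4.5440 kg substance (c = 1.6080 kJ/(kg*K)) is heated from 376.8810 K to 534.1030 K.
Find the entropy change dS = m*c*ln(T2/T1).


T2/T1 = 1.4172
ln(T2/T1) = 0.3487
dS = 4.5440 * 1.6080 * 0.3487 = 2.5476 kJ/K

2.5476 kJ/K


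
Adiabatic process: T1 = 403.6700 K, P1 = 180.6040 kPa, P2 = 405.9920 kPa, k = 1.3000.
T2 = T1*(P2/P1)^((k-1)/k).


(k-1)/k = 0.2308
(P2/P1)^exp = 1.2055
T2 = 403.6700 * 1.2055 = 486.6411 K

486.6411 K


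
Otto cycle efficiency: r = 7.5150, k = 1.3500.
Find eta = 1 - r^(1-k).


r^(k-1) = 2.0257
eta = 1 - 1/2.0257 = 0.5063 = 50.6344%

50.6344%


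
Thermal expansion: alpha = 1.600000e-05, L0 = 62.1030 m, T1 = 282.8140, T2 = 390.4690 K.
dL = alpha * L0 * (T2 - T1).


dT = 107.6550 K
dL = 1.600000e-05 * 62.1030 * 107.6550 = 0.106971 m
L_final = 62.209971 m

dL = 0.106971 m


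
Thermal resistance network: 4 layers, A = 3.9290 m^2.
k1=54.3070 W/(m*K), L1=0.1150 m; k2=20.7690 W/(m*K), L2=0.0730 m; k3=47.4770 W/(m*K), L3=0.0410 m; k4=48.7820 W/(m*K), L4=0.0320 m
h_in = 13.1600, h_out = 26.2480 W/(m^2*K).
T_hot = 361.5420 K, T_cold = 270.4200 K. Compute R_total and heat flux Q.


R_conv_in = 1/(13.1600*3.9290) = 0.0193
R_1 = 0.1150/(54.3070*3.9290) = 0.0005
R_2 = 0.0730/(20.7690*3.9290) = 0.0009
R_3 = 0.0410/(47.4770*3.9290) = 0.0002
R_4 = 0.0320/(48.7820*3.9290) = 0.0002
R_conv_out = 1/(26.2480*3.9290) = 0.0097
R_total = 0.0309 K/W
Q = 91.1220 / 0.0309 = 2953.0212 W

R_total = 0.0309 K/W, Q = 2953.0212 W


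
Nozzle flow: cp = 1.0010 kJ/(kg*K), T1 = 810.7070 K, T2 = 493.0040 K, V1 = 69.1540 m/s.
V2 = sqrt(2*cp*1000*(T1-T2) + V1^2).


dT = 317.7030 K
2*cp*1000*dT = 636041.4060
V1^2 = 4782.2757
V2 = sqrt(640823.6817) = 800.5146 m/s

800.5146 m/s


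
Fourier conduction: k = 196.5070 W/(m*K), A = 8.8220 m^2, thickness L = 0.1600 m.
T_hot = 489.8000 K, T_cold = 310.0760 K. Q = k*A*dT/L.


dT = 179.7240 K
Q = 196.5070 * 8.8220 * 179.7240 / 0.1600 = 1947292.4145 W

1947292.4145 W


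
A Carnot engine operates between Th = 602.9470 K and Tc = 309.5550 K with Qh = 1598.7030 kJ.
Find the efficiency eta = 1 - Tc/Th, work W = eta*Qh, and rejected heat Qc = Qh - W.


eta = 1 - 309.5550/602.9470 = 0.4866
W = 0.4866 * 1598.7030 = 777.9235 kJ
Qc = 1598.7030 - 777.9235 = 820.7795 kJ

eta = 48.6597%, W = 777.9235 kJ, Qc = 820.7795 kJ


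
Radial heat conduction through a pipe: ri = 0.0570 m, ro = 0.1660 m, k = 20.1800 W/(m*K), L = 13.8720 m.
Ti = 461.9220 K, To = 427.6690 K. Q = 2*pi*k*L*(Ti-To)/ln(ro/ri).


dT = 34.2530 K
ln(ro/ri) = 1.0689
Q = 2*pi*20.1800*13.8720*34.2530 / 1.0689 = 56362.0538 W

56362.0538 W


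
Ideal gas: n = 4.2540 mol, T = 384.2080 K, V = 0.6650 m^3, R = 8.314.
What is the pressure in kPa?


P = nRT/V = 4.2540 * 8.314 * 384.2080 / 0.6650
= 13588.5748 / 0.6650 = 20433.9471 Pa = 20.4339 kPa

20.4339 kPa


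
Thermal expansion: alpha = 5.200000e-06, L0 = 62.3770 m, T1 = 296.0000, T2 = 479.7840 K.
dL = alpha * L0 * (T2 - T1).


dT = 183.7840 K
dL = 5.200000e-06 * 62.3770 * 183.7840 = 0.059612 m
L_final = 62.436612 m

dL = 0.059612 m


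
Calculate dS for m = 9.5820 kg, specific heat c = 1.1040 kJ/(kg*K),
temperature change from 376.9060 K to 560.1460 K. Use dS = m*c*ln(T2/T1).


T2/T1 = 1.4862
ln(T2/T1) = 0.3962
dS = 9.5820 * 1.1040 * 0.3962 = 4.1912 kJ/K

4.1912 kJ/K


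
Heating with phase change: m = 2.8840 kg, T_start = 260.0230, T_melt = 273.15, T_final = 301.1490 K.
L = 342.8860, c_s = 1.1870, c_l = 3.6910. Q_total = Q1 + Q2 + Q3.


Q1 (sensible, solid) = 2.8840 * 1.1870 * 13.1270 = 44.9378 kJ
Q2 (latent) = 2.8840 * 342.8860 = 988.8832 kJ
Q3 (sensible, liquid) = 2.8840 * 3.6910 * 27.9990 = 298.0450 kJ
Q_total = 1331.8660 kJ

1331.8660 kJ


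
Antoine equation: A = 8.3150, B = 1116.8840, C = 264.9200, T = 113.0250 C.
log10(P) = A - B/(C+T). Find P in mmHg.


C+T = 377.9450
B/(C+T) = 2.9551
log10(P) = 8.3150 - 2.9551 = 5.3599
P = 10^5.3599 = 229007.8878 mmHg

229007.8878 mmHg


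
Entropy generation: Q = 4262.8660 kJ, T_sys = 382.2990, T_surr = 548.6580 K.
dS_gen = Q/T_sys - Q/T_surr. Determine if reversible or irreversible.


dS_sys = 4262.8660/382.2990 = 11.1506 kJ/K
dS_surr = -4262.8660/548.6580 = -7.7696 kJ/K
dS_gen = 11.1506 - 7.7696 = 3.3810 kJ/K (irreversible)

dS_gen = 3.3810 kJ/K, irreversible


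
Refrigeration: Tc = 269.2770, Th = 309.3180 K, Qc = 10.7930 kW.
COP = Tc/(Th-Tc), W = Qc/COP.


COP = 269.2770 / 40.0410 = 6.7250
W = 10.7930 / 6.7250 = 1.6049 kW

COP = 6.7250, W = 1.6049 kW


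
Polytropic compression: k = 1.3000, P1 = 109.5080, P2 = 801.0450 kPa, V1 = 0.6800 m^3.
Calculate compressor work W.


(k-1)/k = 0.2308
(P2/P1)^exp = 1.5828
W = 4.3333 * 109.5080 * 0.6800 * (1.5828 - 1) = 188.0685 kJ

188.0685 kJ


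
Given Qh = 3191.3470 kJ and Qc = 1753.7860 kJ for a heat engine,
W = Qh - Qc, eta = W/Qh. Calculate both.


W = 3191.3470 - 1753.7860 = 1437.5610 kJ
eta = 1437.5610 / 3191.3470 = 0.4505 = 45.0456%

W = 1437.5610 kJ, eta = 45.0456%


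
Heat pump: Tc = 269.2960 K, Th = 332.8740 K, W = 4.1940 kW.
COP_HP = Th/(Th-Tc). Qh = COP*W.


COP = 332.8740 / 63.5780 = 5.2357
Qh = 5.2357 * 4.1940 = 21.9584 kW

COP = 5.2357, Qh = 21.9584 kW


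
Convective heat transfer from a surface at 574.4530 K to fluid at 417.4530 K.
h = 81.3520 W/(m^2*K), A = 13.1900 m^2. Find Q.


dT = 157.0000 K
Q = 81.3520 * 13.1900 * 157.0000 = 168466.1622 W

168466.1622 W


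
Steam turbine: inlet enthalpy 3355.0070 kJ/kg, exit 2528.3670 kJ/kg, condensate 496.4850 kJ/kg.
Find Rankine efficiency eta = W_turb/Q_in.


W = 826.6400 kJ/kg
Q_in = 2858.5220 kJ/kg
eta = 0.2892 = 28.9184%

eta = 28.9184%


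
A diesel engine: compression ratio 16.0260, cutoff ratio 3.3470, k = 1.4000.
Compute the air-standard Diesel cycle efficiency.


r^(k-1) = 3.0334
rc^k = 5.4265
eta = 0.5559 = 55.5894%

55.5894%


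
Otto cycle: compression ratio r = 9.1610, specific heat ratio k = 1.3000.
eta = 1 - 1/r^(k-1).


r^(k-1) = 1.9435
eta = 1 - 1/1.9435 = 0.4855 = 48.5462%

48.5462%


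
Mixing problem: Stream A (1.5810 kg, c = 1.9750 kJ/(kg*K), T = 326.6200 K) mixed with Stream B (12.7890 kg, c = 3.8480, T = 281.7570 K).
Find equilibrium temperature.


num = 14885.7086
den = 52.3345
Tf = 284.4337 K

284.4337 K


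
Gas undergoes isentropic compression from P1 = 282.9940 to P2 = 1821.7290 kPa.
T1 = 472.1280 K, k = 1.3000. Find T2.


(k-1)/k = 0.2308
(P2/P1)^exp = 1.5368
T2 = 472.1280 * 1.5368 = 725.5784 K

725.5784 K


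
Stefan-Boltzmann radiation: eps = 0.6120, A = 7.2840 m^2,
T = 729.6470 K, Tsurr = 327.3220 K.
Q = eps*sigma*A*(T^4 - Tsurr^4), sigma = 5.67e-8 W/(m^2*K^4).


T^4 = 2.8343e+11
Tsurr^4 = 1.1479e+10
Q = 0.6120 * 5.67e-8 * 7.2840 * 2.7195e+11 = 68738.6236 W

68738.6236 W


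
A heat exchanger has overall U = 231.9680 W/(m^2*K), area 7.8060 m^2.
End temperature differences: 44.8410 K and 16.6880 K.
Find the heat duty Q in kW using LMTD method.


LMTD = 28.4825 K
Q = 231.9680 * 7.8060 * 28.4825 = 51574.3862 W = 51.5744 kW

51.5744 kW


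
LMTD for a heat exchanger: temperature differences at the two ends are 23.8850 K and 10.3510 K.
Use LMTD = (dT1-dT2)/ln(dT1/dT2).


dT1/dT2 = 2.3075
ln(dT1/dT2) = 0.8362
LMTD = 13.5340 / 0.8362 = 16.1858 K

16.1858 K


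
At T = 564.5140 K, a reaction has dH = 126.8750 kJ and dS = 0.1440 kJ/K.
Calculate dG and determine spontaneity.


T*dS = 564.5140 * 0.1440 = 81.2900 kJ
dG = 126.8750 - 81.2900 = 45.5850 kJ (non-spontaneous)

dG = 45.5850 kJ, non-spontaneous


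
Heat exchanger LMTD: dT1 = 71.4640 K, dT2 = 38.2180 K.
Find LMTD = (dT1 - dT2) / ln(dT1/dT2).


dT1/dT2 = 1.8699
ln(dT1/dT2) = 0.6259
LMTD = 33.2460 / 0.6259 = 53.1182 K

53.1182 K


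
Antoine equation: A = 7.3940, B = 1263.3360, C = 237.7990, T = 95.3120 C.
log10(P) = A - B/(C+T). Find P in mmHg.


C+T = 333.1110
B/(C+T) = 3.7925
log10(P) = 7.3940 - 3.7925 = 3.6015
P = 10^3.6015 = 3994.4996 mmHg

3994.4996 mmHg


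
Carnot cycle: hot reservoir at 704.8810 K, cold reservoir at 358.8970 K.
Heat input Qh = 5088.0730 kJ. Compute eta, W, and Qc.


eta = 1 - 358.8970/704.8810 = 0.4908
W = 0.4908 * 5088.0730 = 2497.4313 kJ
Qc = 5088.0730 - 2497.4313 = 2590.6417 kJ

eta = 49.0840%, W = 2497.4313 kJ, Qc = 2590.6417 kJ


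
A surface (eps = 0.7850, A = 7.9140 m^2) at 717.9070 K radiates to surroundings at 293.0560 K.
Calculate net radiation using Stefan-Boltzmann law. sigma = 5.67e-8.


T^4 = 2.6563e+11
Tsurr^4 = 7.3757e+09
Q = 0.7850 * 5.67e-8 * 7.9140 * 2.5825e+11 = 90968.6710 W

90968.6710 W


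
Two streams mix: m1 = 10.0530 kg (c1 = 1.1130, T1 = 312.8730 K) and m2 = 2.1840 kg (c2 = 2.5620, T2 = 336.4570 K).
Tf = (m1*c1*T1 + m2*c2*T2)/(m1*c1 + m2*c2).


num = 5383.3467
den = 16.7844
Tf = 320.7352 K

320.7352 K


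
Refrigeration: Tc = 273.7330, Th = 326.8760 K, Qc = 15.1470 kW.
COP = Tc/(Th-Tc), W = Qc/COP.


COP = 273.7330 / 53.1430 = 5.1509
W = 15.1470 / 5.1509 = 2.9407 kW

COP = 5.1509, W = 2.9407 kW


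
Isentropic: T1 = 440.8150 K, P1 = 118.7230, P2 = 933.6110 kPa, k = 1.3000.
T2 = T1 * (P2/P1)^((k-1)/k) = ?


(k-1)/k = 0.2308
(P2/P1)^exp = 1.6095
T2 = 440.8150 * 1.6095 = 709.4805 K

709.4805 K


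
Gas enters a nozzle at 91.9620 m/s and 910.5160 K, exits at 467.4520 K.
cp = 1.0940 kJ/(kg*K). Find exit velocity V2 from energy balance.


dT = 443.0640 K
2*cp*1000*dT = 969424.0320
V1^2 = 8457.0094
V2 = sqrt(977881.0414) = 988.8787 m/s

988.8787 m/s


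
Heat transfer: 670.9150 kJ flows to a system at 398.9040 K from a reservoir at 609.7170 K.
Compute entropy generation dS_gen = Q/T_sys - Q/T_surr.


dS_sys = 670.9150/398.9040 = 1.6819 kJ/K
dS_surr = -670.9150/609.7170 = -1.1004 kJ/K
dS_gen = 1.6819 - 1.1004 = 0.5815 kJ/K (irreversible)

dS_gen = 0.5815 kJ/K, irreversible


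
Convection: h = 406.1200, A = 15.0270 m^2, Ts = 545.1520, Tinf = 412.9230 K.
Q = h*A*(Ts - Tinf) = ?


dT = 132.2290 K
Q = 406.1200 * 15.0270 * 132.2290 = 806962.5449 W

806962.5449 W


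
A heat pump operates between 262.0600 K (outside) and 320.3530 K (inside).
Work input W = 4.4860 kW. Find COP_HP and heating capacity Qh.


COP = 320.3530 / 58.2930 = 5.4956
Qh = 5.4956 * 4.4860 = 24.6531 kW

COP = 5.4956, Qh = 24.6531 kW


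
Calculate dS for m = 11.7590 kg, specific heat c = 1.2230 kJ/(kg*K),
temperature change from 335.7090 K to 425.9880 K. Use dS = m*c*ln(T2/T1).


T2/T1 = 1.2689
ln(T2/T1) = 0.2382
dS = 11.7590 * 1.2230 * 0.2382 = 3.4251 kJ/K

3.4251 kJ/K


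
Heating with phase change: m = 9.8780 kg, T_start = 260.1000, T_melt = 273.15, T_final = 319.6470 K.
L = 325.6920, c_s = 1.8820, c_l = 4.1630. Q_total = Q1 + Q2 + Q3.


Q1 (sensible, solid) = 9.8780 * 1.8820 * 13.0500 = 242.6047 kJ
Q2 (latent) = 9.8780 * 325.6920 = 3217.1856 kJ
Q3 (sensible, liquid) = 9.8780 * 4.1630 * 46.4970 = 1912.0549 kJ
Q_total = 5371.8452 kJ

5371.8452 kJ


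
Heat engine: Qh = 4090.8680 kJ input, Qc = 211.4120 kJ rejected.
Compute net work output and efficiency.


W = 4090.8680 - 211.4120 = 3879.4560 kJ
eta = 3879.4560 / 4090.8680 = 0.9483 = 94.8321%

W = 3879.4560 kJ, eta = 94.8321%


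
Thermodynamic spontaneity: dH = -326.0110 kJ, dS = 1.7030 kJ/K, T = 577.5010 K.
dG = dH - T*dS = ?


T*dS = 577.5010 * 1.7030 = 983.4842 kJ
dG = -326.0110 - 983.4842 = -1309.4952 kJ (spontaneous)

dG = -1309.4952 kJ, spontaneous


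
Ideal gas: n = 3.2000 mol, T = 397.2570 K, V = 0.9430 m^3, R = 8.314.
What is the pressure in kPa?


P = nRT/V = 3.2000 * 8.314 * 397.2570 / 0.9430
= 10568.9430 / 0.9430 = 11207.7869 Pa = 11.2078 kPa

11.2078 kPa


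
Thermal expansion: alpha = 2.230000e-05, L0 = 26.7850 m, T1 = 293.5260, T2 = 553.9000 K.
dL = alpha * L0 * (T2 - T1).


dT = 260.3740 K
dL = 2.230000e-05 * 26.7850 * 260.3740 = 0.155523 m
L_final = 26.940523 m

dL = 0.155523 m


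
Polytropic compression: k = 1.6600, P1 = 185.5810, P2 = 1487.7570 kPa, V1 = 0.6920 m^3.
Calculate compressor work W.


(k-1)/k = 0.3976
(P2/P1)^exp = 2.2878
W = 2.5152 * 185.5810 * 0.6920 * (2.2878 - 1) = 415.9657 kJ

415.9657 kJ


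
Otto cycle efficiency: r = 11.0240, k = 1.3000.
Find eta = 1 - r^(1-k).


r^(k-1) = 2.0545
eta = 1 - 1/2.0545 = 0.5133 = 51.3259%

51.3259%


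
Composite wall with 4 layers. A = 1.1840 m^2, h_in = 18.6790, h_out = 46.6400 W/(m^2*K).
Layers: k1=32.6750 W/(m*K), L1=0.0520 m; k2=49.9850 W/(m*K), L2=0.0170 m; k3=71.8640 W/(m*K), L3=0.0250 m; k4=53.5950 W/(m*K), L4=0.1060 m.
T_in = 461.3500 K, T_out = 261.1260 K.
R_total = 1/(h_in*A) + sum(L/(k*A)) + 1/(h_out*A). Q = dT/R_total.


R_conv_in = 1/(18.6790*1.1840) = 0.0452
R_1 = 0.0520/(32.6750*1.1840) = 0.0013
R_2 = 0.0170/(49.9850*1.1840) = 0.0003
R_3 = 0.0250/(71.8640*1.1840) = 0.0003
R_4 = 0.1060/(53.5950*1.1840) = 0.0017
R_conv_out = 1/(46.6400*1.1840) = 0.0181
R_total = 0.0669 K/W
Q = 200.2240 / 0.0669 = 2991.9599 W

R_total = 0.0669 K/W, Q = 2991.9599 W
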